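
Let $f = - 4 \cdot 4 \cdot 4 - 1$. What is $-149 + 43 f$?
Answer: $-2944$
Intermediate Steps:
$f = -65$ ($f = \left(-4\right) 16 - 1 = -64 - 1 = -65$)
$-149 + 43 f = -149 + 43 \left(-65\right) = -149 - 2795 = -2944$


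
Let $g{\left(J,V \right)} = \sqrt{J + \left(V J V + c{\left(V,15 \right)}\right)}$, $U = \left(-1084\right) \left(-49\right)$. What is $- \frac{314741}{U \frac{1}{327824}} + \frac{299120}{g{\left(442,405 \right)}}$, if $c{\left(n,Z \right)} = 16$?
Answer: $- \frac{526426804}{271} + \frac{149560 \sqrt{18124877}}{18124877} \approx -1.9425 \cdot 10^{6}$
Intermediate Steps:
$U = 53116$
$g{\left(J,V \right)} = \sqrt{16 + J + J V^{2}}$ ($g{\left(J,V \right)} = \sqrt{J + \left(V J V + 16\right)} = \sqrt{J + \left(J V V + 16\right)} = \sqrt{J + \left(J V^{2} + 16\right)} = \sqrt{J + \left(16 + J V^{2}\right)} = \sqrt{16 + J + J V^{2}}$)
$- \frac{314741}{U \frac{1}{327824}} + \frac{299120}{g{\left(442,405 \right)}} = - \frac{314741}{53116 \cdot \frac{1}{327824}} + \frac{299120}{\sqrt{16 + 442 + 442 \cdot 405^{2}}} = - \frac{314741}{53116 \cdot \frac{1}{327824}} + \frac{299120}{\sqrt{16 + 442 + 442 \cdot 164025}} = - \frac{314741}{\frac{1897}{11708}} + \frac{299120}{\sqrt{16 + 442 + 72499050}} = \left(-314741\right) \frac{11708}{1897} + \frac{299120}{\sqrt{72499508}} = - \frac{526426804}{271} + \frac{299120}{2 \sqrt{18124877}} = - \frac{526426804}{271} + 299120 \frac{\sqrt{18124877}}{36249754} = - \frac{526426804}{271} + \frac{149560 \sqrt{18124877}}{18124877}$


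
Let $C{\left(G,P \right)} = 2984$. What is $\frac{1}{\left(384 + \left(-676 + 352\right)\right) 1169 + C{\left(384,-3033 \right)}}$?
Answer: $\frac{1}{73124} \approx 1.3675 \cdot 10^{-5}$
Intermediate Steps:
$\frac{1}{\left(384 + \left(-676 + 352\right)\right) 1169 + C{\left(384,-3033 \right)}} = \frac{1}{\left(384 + \left(-676 + 352\right)\right) 1169 + 2984} = \frac{1}{\left(384 - 324\right) 1169 + 2984} = \frac{1}{60 \cdot 1169 + 2984} = \frac{1}{70140 + 2984} = \frac{1}{73124}$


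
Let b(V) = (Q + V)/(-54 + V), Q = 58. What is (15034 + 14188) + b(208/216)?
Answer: 5230539/179 ≈ 29221.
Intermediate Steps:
b(V) = (58 + V)/(-54 + V)
(15034 + 14188) + b(208/216) = (15034 + 14188) + (58 + 208/216)/(-54 + 208/216) = 29222 + (58 + 208*(1/216))/(-54 + 208*(1/216)) = 29222 + (58 + 26/27)/(-54 + 26/27) = 29222 + (1592/27)/(-1432/27) = 29222 - 27/1432*1592/27 = 29222 - 199/179 = 5230539/179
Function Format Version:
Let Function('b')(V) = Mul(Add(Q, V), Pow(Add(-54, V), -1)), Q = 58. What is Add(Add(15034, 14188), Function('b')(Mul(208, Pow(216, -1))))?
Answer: Rational(5230539, 179) ≈ 29221.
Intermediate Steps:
Function('b')(V) = Mul(Pow(Add(-54, V), -1), Add(58, V)) (Function('b')(V) = Mul(Add(58, V), Pow(Add(-54, V), -1)) = Mul(Pow(Add(-54, V), -1), Add(58, V)))
Add(Add(15034, 14188), Function('b')(Mul(208, Pow(216, -1)))) = Add(Add(15034, 14188), Mul(Pow(Add(-54, Mul(208, Pow(216, -1))), -1), Add(58, Mul(208, Pow(216, -1))))) = Add(29222, Mul(Pow(Add(-54, Mul(208, Rational(1, 216))), -1), Add(58, Mul(208, Rational(1, 216))))) = Add(29222, Mul(Pow(Add(-54, Rational(26, 27)), -1), Add(58, Rational(26, 27)))) = Add(29222, Mul(Pow(Rational(-1432, 27), -1), Rational(1592, 27))) = Add(29222, Mul(Rational(-27, 1432), Rational(1592, 27))) = Add(29222, Rational(-199, 179)) = Rational(5230539, 179)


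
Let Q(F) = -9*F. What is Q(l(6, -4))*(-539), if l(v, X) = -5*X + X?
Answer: 77616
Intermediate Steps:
l(v, X) = -4*X
Q(l(6, -4))*(-539) = -(-36)*(-4)*(-539) = -9*16*(-539) = -144*(-539) = 77616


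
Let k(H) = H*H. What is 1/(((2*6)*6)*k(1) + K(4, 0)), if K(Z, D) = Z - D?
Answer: 1/76 ≈ 0.013158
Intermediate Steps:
k(H) = H²
1/(((2*6)*6)*k(1) + K(4, 0)) = 1/(((2*6)*6)*1² + (4 - 1*0)) = 1/((12*6)*1 + (4 + 0)) = 1/(72*1 + 4) = 1/(72 + 4) = 1/76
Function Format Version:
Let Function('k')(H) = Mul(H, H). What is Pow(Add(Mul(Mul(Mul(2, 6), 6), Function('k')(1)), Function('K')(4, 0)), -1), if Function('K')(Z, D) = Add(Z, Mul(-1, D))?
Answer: Rational(1, 76) ≈ 0.013158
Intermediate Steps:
Function('k')(H) = Pow(H, 2)
Pow(Add(Mul(Mul(Mul(2, 6), 6), Function('k')(1)), Function('K')(4, 0)), -1) = Pow(Add(Mul(Mul(Mul(2, 6), 6), Pow(1, 2)), Add(4, Mul(-1, 0))), -1) = Pow(Add(Mul(Mul(12, 6), 1), Add(4, 0)), -1) = Pow(Add(Mul(72, 1), 4), -1) = Pow(Add(72, 4), -1) = Pow(76, -1) = Rational(1, 76)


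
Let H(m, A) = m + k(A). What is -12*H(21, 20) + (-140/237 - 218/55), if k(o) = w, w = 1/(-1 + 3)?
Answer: -3422396/13035 ≈ -262.55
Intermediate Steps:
w = ½ (w = 1/2 = ½ ≈ 0.50000)
k(o) = ½
H(m, A) = ½ + m (H(m, A) = m + ½ = ½ + m)
-12*H(21, 20) + (-140/237 - 218/55) = -12*(½ + 21) + (-140/237 - 218/55) = -12*43/2 + (-140*1/237 - 218*1/55) = -258 + (-140/237 - 218/55) = -258 - 59366/13035 = -3422396/13035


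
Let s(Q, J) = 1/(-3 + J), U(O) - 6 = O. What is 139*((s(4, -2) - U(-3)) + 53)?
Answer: 34611/5 ≈ 6922.2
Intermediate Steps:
U(O) = 6 + O
139*((s(4, -2) - U(-3)) + 53) = 139*((1/(-3 - 2) - (6 - 3)) + 53) = 139*((1/(-5) - 1*3) + 53) = 139*((-⅕ - 3) + 53) = 139*(-16/5 + 53) = 139*(249/5) = 34611/5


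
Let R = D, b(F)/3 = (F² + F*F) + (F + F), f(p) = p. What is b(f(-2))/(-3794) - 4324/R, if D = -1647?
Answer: 8192746/3124359 ≈ 2.6222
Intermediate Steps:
b(F) = 6*F + 6*F² (b(F) = 3*((F² + F*F) + (F + F)) = 3*((F² + F²) + 2*F) = 3*(2*F² + 2*F) = 3*(2*F + 2*F²) = 6*F + 6*F²)
R = -1647
b(f(-2))/(-3794) - 4324/R = (6*(-2)*(1 - 2))/(-3794) - 4324/(-1647) = (6*(-2)*(-1))*(-1/3794) - 4324*(-1/1647) = 12*(-1/3794) + 4324/1647 = -6/1897 + 4324/1647 = 8192746/3124359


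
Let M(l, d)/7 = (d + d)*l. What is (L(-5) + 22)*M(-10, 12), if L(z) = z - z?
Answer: -36960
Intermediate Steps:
L(z) = 0
M(l, d) = 14*d*l (M(l, d) = 7*((d + d)*l) = 7*((2*d)*l) = 7*(2*d*l) = 14*d*l)
(L(-5) + 22)*M(-10, 12) = (0 + 22)*(14*12*(-10)) = 22*(-1680) = -36960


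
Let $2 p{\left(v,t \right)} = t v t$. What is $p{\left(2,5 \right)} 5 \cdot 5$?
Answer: $625$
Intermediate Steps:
$p{\left(v,t \right)} = \frac{v t^{2}}{2}$ ($p{\left(v,t \right)} = \frac{t v t}{2} = \frac{v t^{2}}{2}$)
$p{\left(2,5 \right)} 5 \cdot 5 = \frac{1}{2} \cdot 2 \cdot 5^{2} \cdot 5 \cdot 5 = \frac{1}{2} \cdot 2 \cdot 25 \cdot 5 \cdot 5 = 25 \cdot 5 \cdot 5 = 125 \cdot 5 = 625$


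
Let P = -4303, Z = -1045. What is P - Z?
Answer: -3258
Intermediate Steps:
P - Z = -4303 - 1*(-1045) = -4303 + 1045 = -3258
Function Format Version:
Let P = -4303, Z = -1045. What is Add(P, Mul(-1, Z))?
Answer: -3258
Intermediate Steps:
Add(P, Mul(-1, Z)) = Add(-4303, Mul(-1, -1045)) = Add(-4303, 1045) = -3258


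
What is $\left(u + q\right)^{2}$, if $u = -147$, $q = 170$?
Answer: $529$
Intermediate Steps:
$\left(u + q\right)^{2} = \left(-147 + 170\right)^{2} = 23^{2} = 529$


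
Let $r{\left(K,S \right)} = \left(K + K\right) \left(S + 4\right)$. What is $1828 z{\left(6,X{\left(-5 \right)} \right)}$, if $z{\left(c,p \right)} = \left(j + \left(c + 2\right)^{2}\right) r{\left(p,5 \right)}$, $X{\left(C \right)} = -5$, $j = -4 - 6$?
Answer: $-8884080$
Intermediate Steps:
$j = -10$ ($j = -4 - 6 = -10$)
$r{\left(K,S \right)} = 2 K \left(4 + S\right)$
$z{\left(c,p \right)} = 18 p \left(-10 + \left(2 + c\right)^{2}\right)$ ($z{\left(c,p \right)} = \left(-10 + \left(c + 2\right)^{2}\right) 2 p \left(4 + 5\right) = \left(-10 + \left(2 + c\right)^{2}\right) 2 p 9 = \left(-10 + \left(2 + c\right)^{2}\right) 18 p = 18 p \left(-10 + \left(2 + c\right)^{2}\right)$)
$1828 z{\left(6,X{\left(-5 \right)} \right)} = 1828 \cdot 18 \left(-5\right) \left(-10 + \left(2 + 6\right)^{2}\right) = 1828 \cdot 18 \left(-5\right) \left(-10 + 8^{2}\right) = 1828 \cdot 18 \left(-5\right) \left(-10 + 64\right) = 1828 \cdot 18 \left(-5\right) 54 = 1828 \left(-4860\right) = -8884080$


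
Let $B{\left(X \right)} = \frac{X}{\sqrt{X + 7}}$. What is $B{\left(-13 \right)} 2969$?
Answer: $\frac{38597 i \sqrt{6}}{6} \approx 15757.0 i$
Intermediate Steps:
$B{\left(X \right)} = \frac{X}{\sqrt{7 + X}}$
$B{\left(-13 \right)} 2969 = - \frac{13}{\sqrt{7 - 13}} \cdot 2969 = - \frac{13}{i \sqrt{6}} \cdot 2969 = - 13 \left(- \frac{i \sqrt{6}}{6}\right) 2969 = \frac{13 i \sqrt{6}}{6} \cdot 2969 = \frac{38597 i \sqrt{6}}{6}$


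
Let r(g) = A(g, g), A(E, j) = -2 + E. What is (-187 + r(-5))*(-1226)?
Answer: 237844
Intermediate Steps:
r(g) = -2 + g
(-187 + r(-5))*(-1226) = (-187 + (-2 - 5))*(-1226) = (-187 - 7)*(-1226) = -194*(-1226) = 237844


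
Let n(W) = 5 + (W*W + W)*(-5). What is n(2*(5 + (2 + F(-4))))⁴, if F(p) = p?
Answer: 1766100625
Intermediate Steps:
n(W) = 5 - 5*W - 5*W² (n(W) = 5 + (W² + W)*(-5) = 5 + (W + W²)*(-5) = 5 + (-5*W - 5*W²) = 5 - 5*W - 5*W²)
n(2*(5 + (2 + F(-4))))⁴ = (5 - 10*(5 + (2 - 4)) - 5*4*(5 + (2 - 4))²)⁴ = (5 - 10*(5 - 2) - 5*4*(5 - 2)²)⁴ = (5 - 10*3 - 5*(2*3)²)⁴ = (5 - 5*6 - 5*6²)⁴ = (5 - 30 - 5*36)⁴ = (5 - 30 - 180)⁴ = (-205)⁴ = 1766100625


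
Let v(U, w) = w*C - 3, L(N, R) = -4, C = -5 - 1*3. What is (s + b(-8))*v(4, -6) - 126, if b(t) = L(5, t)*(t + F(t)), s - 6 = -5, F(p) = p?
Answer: 2799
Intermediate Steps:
C = -8 (C = -5 - 3 = -8)
s = 1 (s = 6 - 5 = 1)
b(t) = -8*t (b(t) = -4*(t + t) = -8*t)
v(U, w) = -3 - 8*w (v(U, w) = w*(-8) - 3 = -8*w - 3 = -3 - 8*w)
(s + b(-8))*v(4, -6) - 126 = (1 - 8*(-8))*(-3 - 8*(-6)) - 126 = (1 + 64)*(-3 + 48) - 126 = 65*45 - 126 = 2925 - 126 = 2799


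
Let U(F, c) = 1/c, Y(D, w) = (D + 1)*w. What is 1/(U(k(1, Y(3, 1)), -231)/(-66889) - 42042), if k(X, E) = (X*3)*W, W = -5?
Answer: -15451359/649606035077 ≈ -2.3786e-5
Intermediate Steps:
Y(D, w) = w*(1 + D) (Y(D, w) = (1 + D)*w = w*(1 + D))
k(X, E) = -15*X (k(X, E) = (X*3)*(-5) = (3*X)*(-5) = -15*X)
1/(U(k(1, Y(3, 1)), -231)/(-66889) - 42042) = 1/(1/(-231*(-66889)) - 42042) = 1/(-1/231*(-1/66889) - 42042) = 1/(1/15451359 - 42042) = 1/(-649606035077/15451359) = -15451359/649606035077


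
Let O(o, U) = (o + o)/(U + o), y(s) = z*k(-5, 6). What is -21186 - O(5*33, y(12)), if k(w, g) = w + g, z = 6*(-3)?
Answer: -1038224/49 ≈ -21188.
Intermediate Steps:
z = -18
k(w, g) = g + w
y(s) = -18 (y(s) = -18*(6 - 5) = -18*1 = -18)
O(o, U) = 2*o/(U + o) (O(o, U) = (2*o)/(U + o) = 2*o/(U + o))
-21186 - O(5*33, y(12)) = -21186 - 2*5*33/(-18 + 5*33) = -21186 - 2*165/(-18 + 165) = -21186 - 2*165/147 = -21186 - 1*110/49 = -21186 - 110/49 = -1038224/49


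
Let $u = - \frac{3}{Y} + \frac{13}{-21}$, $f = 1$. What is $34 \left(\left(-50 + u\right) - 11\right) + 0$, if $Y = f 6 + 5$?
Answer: $- \frac{486098}{231} \approx -2104.3$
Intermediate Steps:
$Y = 11$ ($Y = 1 \cdot 6 + 5 = 6 + 5 = 11$)
$u = - \frac{206}{231}$ ($u = - \frac{3}{11} + \frac{13}{-21} = \left(-3\right) \frac{1}{11} + 13 \left(- \frac{1}{21}\right) = - \frac{3}{11} - \frac{13}{21} = - \frac{206}{231} \approx -0.89178$)
$34 \left(\left(-50 + u\right) - 11\right) + 0 = 34 \left(\left(-50 - \frac{206}{231}\right) - 11\right) + 0 = 34 \left(- \frac{11756}{231} - 11\right) + 0 = 34 \left(- \frac{14297}{231}\right) + 0 = - \frac{486098}{231} + 0 = - \frac{486098}{231}$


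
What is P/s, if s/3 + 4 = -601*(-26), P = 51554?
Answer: 25777/23433 ≈ 1.1000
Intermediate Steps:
s = 46866 (s = -12 + 3*(-601*(-26)) = -12 + 3*15626 = -12 + 46878 = 46866)
P/s = 51554/46866 = 51554*(1/46866) = 25777/23433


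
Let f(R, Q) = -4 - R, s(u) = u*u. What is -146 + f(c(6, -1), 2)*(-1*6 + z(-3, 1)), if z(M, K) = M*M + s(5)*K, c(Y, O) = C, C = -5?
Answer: -118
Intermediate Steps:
s(u) = u**2
c(Y, O) = -5
z(M, K) = M**2 + 25*K (z(M, K) = M*M + 5**2*K = M**2 + 25*K)
-146 + f(c(6, -1), 2)*(-1*6 + z(-3, 1)) = -146 + (-4 - 1*(-5))*(-1*6 + ((-3)**2 + 25*1)) = -146 + (-4 + 5)*(-6 + (9 + 25)) = -146 + 1*(-6 + 34) = -146 + 1*28 = -146 + 28 = -118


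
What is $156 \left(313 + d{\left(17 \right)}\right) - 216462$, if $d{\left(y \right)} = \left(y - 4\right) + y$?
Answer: $-162954$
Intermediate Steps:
$d{\left(y \right)} = -4 + 2 y$ ($d{\left(y \right)} = \left(-4 + y\right) + y = -4 + 2 y$)
$156 \left(313 + d{\left(17 \right)}\right) - 216462 = 156 \left(313 + \left(-4 + 2 \cdot 17\right)\right) - 216462 = 156 \left(313 + \left(-4 + 34\right)\right) - 216462 = 156 \left(313 + 30\right) - 216462 = 156 \cdot 343 - 216462 = 53508 - 216462 = -162954$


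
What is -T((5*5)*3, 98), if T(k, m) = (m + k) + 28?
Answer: -201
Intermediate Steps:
T(k, m) = 28 + k + m (T(k, m) = (k + m) + 28 = 28 + k + m)
-T((5*5)*3, 98) = -(28 + (5*5)*3 + 98) = -(28 + 25*3 + 98) = -(28 + 75 + 98) = -1*201 = -201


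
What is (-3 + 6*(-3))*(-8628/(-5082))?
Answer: -4314/121 ≈ -35.653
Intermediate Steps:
(-3 + 6*(-3))*(-8628/(-5082)) = (-3 - 18)*(-8628*(-1/5082)) = -21*1438/847 = -4314/121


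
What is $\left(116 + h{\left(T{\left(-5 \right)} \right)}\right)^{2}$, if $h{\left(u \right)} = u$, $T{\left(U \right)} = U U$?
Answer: $19881$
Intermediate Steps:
$T{\left(U \right)} = U^{2}$
$\left(116 + h{\left(T{\left(-5 \right)} \right)}\right)^{2} = \left(116 + \left(-5\right)^{2}\right)^{2} = \left(116 + 25\right)^{2} = 141^{2} = 19881$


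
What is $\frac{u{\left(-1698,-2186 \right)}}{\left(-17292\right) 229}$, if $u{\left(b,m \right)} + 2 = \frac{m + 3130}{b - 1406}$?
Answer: $\frac{149}{256071464} \approx 5.8187 \cdot 10^{-7}$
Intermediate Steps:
$u{\left(b,m \right)} = -2 + \frac{3130 + m}{-1406 + b}$ ($u{\left(b,m \right)} = -2 + \frac{m + 3130}{b - 1406} = -2 + \frac{3130 + m}{-1406 + b}$)
$\frac{u{\left(-1698,-2186 \right)}}{\left(-17292\right) 229} = \frac{\frac{1}{-1406 - 1698} \left(5942 - 2186 - -3396\right)}{\left(-17292\right) 229} = \frac{\frac{1}{-3104} \left(5942 - 2186 + 3396\right)}{-3959868} = \left(- \frac{1}{3104}\right) 7152 \left(- \frac{1}{3959868}\right) = \left(- \frac{447}{194}\right) \left(- \frac{1}{3959868}\right) = \frac{149}{256071464}$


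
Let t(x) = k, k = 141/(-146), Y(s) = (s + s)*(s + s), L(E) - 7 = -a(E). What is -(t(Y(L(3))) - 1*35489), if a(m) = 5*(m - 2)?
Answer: 5181535/146 ≈ 35490.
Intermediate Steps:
a(m) = -10 + 5*m (a(m) = 5*(-2 + m) = -10 + 5*m)
L(E) = 17 - 5*E (L(E) = 7 - (-10 + 5*E) = 7 + (10 - 5*E) = 17 - 5*E)
Y(s) = 4*s² (Y(s) = (2*s)*(2*s) = 4*s²)
k = -141/146 (k = 141*(-1/146) = -141/146 ≈ -0.96575)
t(x) = -141/146
-(t(Y(L(3))) - 1*35489) = -(-141/146 - 1*35489) = -(-141/146 - 35489) = -1*(-5181535/146) = 5181535/146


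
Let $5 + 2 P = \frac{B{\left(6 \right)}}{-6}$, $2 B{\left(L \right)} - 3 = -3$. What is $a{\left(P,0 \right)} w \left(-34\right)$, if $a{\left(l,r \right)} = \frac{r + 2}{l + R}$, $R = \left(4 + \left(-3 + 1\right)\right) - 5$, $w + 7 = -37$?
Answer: $-544$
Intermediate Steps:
$w = -44$ ($w = -7 - 37 = -44$)
$B{\left(L \right)} = 0$ ($B{\left(L \right)} = \frac{3}{2} + \frac{1}{2} \left(-3\right) = \frac{3}{2} - \frac{3}{2} = 0$)
$R = -3$ ($R = \left(4 - 2\right) - 5 = 2 - 5 = -3$)
$P = - \frac{5}{2}$ ($P = - \frac{5}{2} + \frac{0 \frac{1}{-6}}{2} = - \frac{5}{2} + \frac{0 \left(- \frac{1}{6}\right)}{2} = - \frac{5}{2} + \frac{1}{2} \cdot 0 = - \frac{5}{2} + 0 = - \frac{5}{2} \approx -2.5$)
$a{\left(l,r \right)} = \frac{2 + r}{-3 + l}$ ($a{\left(l,r \right)} = \frac{r + 2}{l - 3} = \frac{2 + r}{-3 + l}$)
$a{\left(P,0 \right)} w \left(-34\right) = \frac{2 + 0}{-3 - \frac{5}{2}} \left(-44\right) \left(-34\right) = \frac{1}{- \frac{11}{2}} \cdot 2 \left(-44\right) \left(-34\right) = \left(- \frac{2}{11}\right) 2 \left(-44\right) \left(-34\right) = \left(- \frac{4}{11}\right) \left(-44\right) \left(-34\right) = 16 \left(-34\right) = -544$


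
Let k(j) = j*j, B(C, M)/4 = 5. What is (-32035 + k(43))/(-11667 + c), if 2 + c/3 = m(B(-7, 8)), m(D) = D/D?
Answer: 5031/1945 ≈ 2.5866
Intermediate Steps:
B(C, M) = 20 (B(C, M) = 4*5 = 20)
m(D) = 1
c = -3 (c = -6 + 3*1 = -6 + 3 = -3)
k(j) = j²
(-32035 + k(43))/(-11667 + c) = (-32035 + 43²)/(-11667 - 3) = (-32035 + 1849)/(-11670) = -30186*(-1/11670) = 5031/1945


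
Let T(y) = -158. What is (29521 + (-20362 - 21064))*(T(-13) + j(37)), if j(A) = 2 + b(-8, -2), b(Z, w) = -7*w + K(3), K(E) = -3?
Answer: 1726225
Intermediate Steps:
b(Z, w) = -3 - 7*w (b(Z, w) = -7*w - 3 = -3 - 7*w)
j(A) = 13 (j(A) = 2 + (-3 - 7*(-2)) = 2 + (-3 + 14) = 2 + 11 = 13)
(29521 + (-20362 - 21064))*(T(-13) + j(37)) = (29521 + (-20362 - 21064))*(-158 + 13) = (29521 - 41426)*(-145) = -11905*(-145) = 1726225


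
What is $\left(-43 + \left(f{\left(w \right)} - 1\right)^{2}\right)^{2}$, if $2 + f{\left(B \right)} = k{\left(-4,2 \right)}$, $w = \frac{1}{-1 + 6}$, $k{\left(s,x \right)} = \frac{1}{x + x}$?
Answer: $\frac{321489}{256} \approx 1255.8$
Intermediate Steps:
$k{\left(s,x \right)} = \frac{1}{2 x}$
$w = \frac{1}{5} \approx 0.2$
$f{\left(B \right)} = - \frac{7}{4}$ ($f{\left(B \right)} = -2 + \frac{1}{2 \cdot 2} = -2 + \frac{1}{2} \cdot \frac{1}{2} = -2 + \frac{1}{4} = - \frac{7}{4}$)
$\left(-43 + \left(f{\left(w \right)} - 1\right)^{2}\right)^{2} = \left(-43 + \left(- \frac{7}{4} - 1\right)^{2}\right)^{2} = \left(-43 + \left(- \frac{11}{4}\right)^{2}\right)^{2} = \left(-43 + \frac{121}{16}\right)^{2} = \left(- \frac{567}{16}\right)^{2} = \frac{321489}{256}$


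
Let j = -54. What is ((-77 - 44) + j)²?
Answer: 30625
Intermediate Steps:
((-77 - 44) + j)² = ((-77 - 44) - 54)² = (-121 - 54)² = (-175)² = 30625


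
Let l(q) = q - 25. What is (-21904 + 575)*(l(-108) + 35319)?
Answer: -750482194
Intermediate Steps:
l(q) = -25 + q
(-21904 + 575)*(l(-108) + 35319) = (-21904 + 575)*((-25 - 108) + 35319) = -21329*(-133 + 35319) = -21329*35186 = -750482194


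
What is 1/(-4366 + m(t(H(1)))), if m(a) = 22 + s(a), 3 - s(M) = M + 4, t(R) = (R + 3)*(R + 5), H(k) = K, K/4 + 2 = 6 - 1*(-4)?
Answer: -1/5640 ≈ -0.00017730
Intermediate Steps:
K = 32 (K = -8 + 4*(6 - 1*(-4)) = -8 + 4*(6 + 4) = -8 + 4*10 = -8 + 40 = 32)
H(k) = 32
t(R) = (3 + R)*(5 + R)
s(M) = -1 - M (s(M) = 3 - (M + 4) = 3 - (4 + M) = 3 + (-4 - M) = -1 - M)
m(a) = 21 - a (m(a) = 22 + (-1 - a) = 21 - a)
1/(-4366 + m(t(H(1)))) = 1/(-4366 + (21 - (15 + 32**2 + 8*32))) = 1/(-4366 + (21 - (15 + 1024 + 256))) = 1/(-4366 + (21 - 1*1295)) = 1/(-4366 + (21 - 1295)) = 1/(-4366 - 1274) = 1/(-5640) = -1/5640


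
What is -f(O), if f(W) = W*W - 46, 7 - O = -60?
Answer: -4443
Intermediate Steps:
O = 67 (O = 7 - 1*(-60) = 7 + 60 = 67)
f(W) = -46 + W² (f(W) = W² - 46 = -46 + W²)
-f(O) = -(-46 + 67²) = -(-46 + 4489) = -1*4443 = -4443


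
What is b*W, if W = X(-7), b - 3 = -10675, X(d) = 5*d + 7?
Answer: 298816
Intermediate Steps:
X(d) = 7 + 5*d
b = -10672 (b = 3 - 10675 = -10672)
W = -28 (W = 7 + 5*(-7) = 7 - 35 = -28)
b*W = -10672*(-28) = 298816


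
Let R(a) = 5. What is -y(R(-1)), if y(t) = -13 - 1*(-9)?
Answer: 4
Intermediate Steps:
y(t) = -4 (y(t) = -13 + 9 = -4)
-y(R(-1)) = -1*(-4) = 4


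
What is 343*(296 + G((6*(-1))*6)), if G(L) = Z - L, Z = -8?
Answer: 111132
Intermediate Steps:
G(L) = -8 - L
343*(296 + G((6*(-1))*6)) = 343*(296 + (-8 - 6*(-1)*6)) = 343*(296 + (-8 - (-6)*6)) = 343*(296 + (-8 - 1*(-36))) = 343*(296 + (-8 + 36)) = 343*(296 + 28) = 343*324 = 111132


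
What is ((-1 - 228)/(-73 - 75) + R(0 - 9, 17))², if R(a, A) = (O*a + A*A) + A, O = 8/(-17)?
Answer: 615353958025/6330256 ≈ 97208.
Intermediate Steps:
O = -8/17 (O = 8*(-1/17) = -8/17 ≈ -0.47059)
R(a, A) = A + A² - 8*a/17 (R(a, A) = (-8*a/17 + A*A) + A = (-8*a/17 + A²) + A = (A² - 8*a/17) + A = A + A² - 8*a/17)
((-1 - 228)/(-73 - 75) + R(0 - 9, 17))² = ((-1 - 228)/(-73 - 75) + (17 + 17² - 8*(0 - 9)/17))² = (-229/(-148) + (17 + 289 - 8/17*(-9)))² = (-229*(-1/148) + (17 + 289 + 72/17))² = (229/148 + 5274/17)² = (784445/2516)² = 615353958025/6330256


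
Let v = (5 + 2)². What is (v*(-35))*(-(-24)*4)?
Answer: -164640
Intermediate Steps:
v = 49 (v = 7² = 49)
(v*(-35))*(-(-24)*4) = (49*(-35))*(-(-24)*4) = -(-10290)*(-16) = -1715*96 = -164640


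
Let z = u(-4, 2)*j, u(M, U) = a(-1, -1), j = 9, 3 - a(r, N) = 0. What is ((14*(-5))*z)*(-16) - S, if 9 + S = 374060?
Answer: -343811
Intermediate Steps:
S = 374051 (S = -9 + 374060 = 374051)
a(r, N) = 3 (a(r, N) = 3 - 1*0 = 3 + 0 = 3)
u(M, U) = 3
z = 27 (z = 3*9 = 27)
((14*(-5))*z)*(-16) - S = ((14*(-5))*27)*(-16) - 1*374051 = -70*27*(-16) - 374051 = -1890*(-16) - 374051 = 30240 - 374051 = -343811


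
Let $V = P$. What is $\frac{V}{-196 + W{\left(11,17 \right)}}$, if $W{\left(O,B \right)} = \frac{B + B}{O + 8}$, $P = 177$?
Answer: $- \frac{1121}{1230} \approx -0.91138$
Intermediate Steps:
$V = 177$
$W{\left(O,B \right)} = \frac{2 B}{8 + O}$
$\frac{V}{-196 + W{\left(11,17 \right)}} = \frac{1}{-196 + 2 \cdot 17 \frac{1}{8 + 11}} \cdot 177 = \frac{1}{-196 + 2 \cdot 17 \cdot \frac{1}{19}} \cdot 177 = \frac{1}{-196 + \frac{34}{19}} \cdot 177 = \frac{1}{- \frac{3690}{19}} \cdot 177 = \left(- \frac{19}{3690}\right) 177 = - \frac{1121}{1230}$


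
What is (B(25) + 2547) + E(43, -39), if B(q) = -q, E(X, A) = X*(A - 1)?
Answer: 802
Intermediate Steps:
E(X, A) = X*(-1 + A)
(B(25) + 2547) + E(43, -39) = (-1*25 + 2547) + 43*(-1 - 39) = (-25 + 2547) + 43*(-40) = 2522 - 1720 = 802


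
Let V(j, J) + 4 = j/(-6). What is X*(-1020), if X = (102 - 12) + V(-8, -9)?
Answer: -89080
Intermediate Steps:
V(j, J) = -4 - j/6 (V(j, J) = -4 + j/(-6) = -4 + j*(-⅙) = -4 - j/6)
X = 262/3 (X = (102 - 12) + (-4 - ⅙*(-8)) = 90 + (-4 + 4/3) = 90 - 8/3 = 262/3 ≈ 87.333)
X*(-1020) = (262/3)*(-1020) = -89080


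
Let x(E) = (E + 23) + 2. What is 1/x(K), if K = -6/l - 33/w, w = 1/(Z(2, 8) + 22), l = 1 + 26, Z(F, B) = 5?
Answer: -9/7796 ≈ -0.0011544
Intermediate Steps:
l = 27
w = 1/27 (w = 1/(5 + 22) = 1/27 ≈ 0.037037)
K = -8021/9 (K = -6/27 - 33/1/27 = -6*1/27 - 33*27 = -2/9 - 891 = -8021/9 ≈ -891.22)
x(E) = 25 + E (x(E) = (23 + E) + 2 = 25 + E)
1/x(K) = 1/(25 - 8021/9) = 1/(-7796/9) = -9/7796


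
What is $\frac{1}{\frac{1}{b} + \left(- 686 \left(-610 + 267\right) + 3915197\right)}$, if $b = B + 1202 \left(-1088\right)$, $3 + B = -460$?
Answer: $\frac{1308239}{5429839428304} \approx 2.4094 \cdot 10^{-7}$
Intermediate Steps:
$B = -463$ ($B = -3 - 460 = -463$)
$b = -1308239$ ($b = -463 + 1202 \left(-1088\right) = -463 - 1307776 = -1308239$)
$\frac{1}{\frac{1}{b} + \left(- 686 \left(-610 + 267\right) + 3915197\right)} = \frac{1}{\frac{1}{-1308239} + \left(- 686 \left(-610 + 267\right) + 3915197\right)} = \frac{1}{- \frac{1}{1308239} + \left(\left(-686\right) \left(-343\right) + 3915197\right)} = \frac{1}{- \frac{1}{1308239} + \left(235298 + 3915197\right)} = \frac{1}{- \frac{1}{1308239} + 4150495} = \frac{1}{\frac{5429839428304}{1308239}} = \frac{1308239}{5429839428304}$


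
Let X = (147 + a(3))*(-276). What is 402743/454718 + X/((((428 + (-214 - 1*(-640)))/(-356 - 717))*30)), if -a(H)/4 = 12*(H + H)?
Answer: -143767282027/88256630 ≈ -1629.0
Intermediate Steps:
a(H) = -96*H (a(H) = -48*(H + H) = -48*2*H = -96*H)
X = 38916 (X = (147 - 96*3)*(-276) = (147 - 288)*(-276) = -141*(-276) = 38916)
402743/454718 + X/((((428 + (-214 - 1*(-640)))/(-356 - 717))*30)) = 402743/454718 + 38916/((((428 + (-214 - 1*(-640)))/(-356 - 717))*30)) = 402743*(1/454718) + 38916/((((428 + (-214 + 640))/(-1073))*30)) = 36613/41338 + 38916/((((428 + 426)*(-1/1073))*30)) = 36613/41338 + 38916/(((854*(-1/1073))*30)) = 36613/41338 + 38916/((-854/1073*30)) = 36613/41338 + 38916/(-25620/1073) = 36613/41338 + 38916*(-1073/25620) = 36613/41338 - 3479739/2135 = -143767282027/88256630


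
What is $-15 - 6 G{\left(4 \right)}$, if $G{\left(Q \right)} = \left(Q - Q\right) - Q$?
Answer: $9$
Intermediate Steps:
$G{\left(Q \right)} = - Q$ ($G{\left(Q \right)} = 0 - Q = - Q$)
$-15 - 6 G{\left(4 \right)} = -15 - 6 \left(\left(-1\right) 4\right) = -15 - -24 = -15 + 24 = 9$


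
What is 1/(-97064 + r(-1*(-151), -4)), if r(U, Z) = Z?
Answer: -1/97068 ≈ -1.0302e-5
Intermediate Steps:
1/(-97064 + r(-1*(-151), -4)) = 1/(-97064 - 4) = 1/(-97068) = -1/97068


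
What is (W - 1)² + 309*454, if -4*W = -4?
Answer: 140286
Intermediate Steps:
W = 1 (W = -¼*(-4) = 1)
(W - 1)² + 309*454 = (1 - 1)² + 309*454 = 0² + 140286 = 0 + 140286 = 140286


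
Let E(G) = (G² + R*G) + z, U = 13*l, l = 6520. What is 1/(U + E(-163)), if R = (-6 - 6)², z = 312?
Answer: 1/88169 ≈ 1.1342e-5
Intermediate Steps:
R = 144 (R = (-12)² = 144)
U = 84760 (U = 13*6520 = 84760)
E(G) = 312 + G² + 144*G (E(G) = (G² + 144*G) + 312 = 312 + G² + 144*G)
1/(U + E(-163)) = 1/(84760 + (312 + (-163)² + 144*(-163))) = 1/(84760 + (312 + 26569 - 23472)) = 1/(84760 + 3409) = 1/88169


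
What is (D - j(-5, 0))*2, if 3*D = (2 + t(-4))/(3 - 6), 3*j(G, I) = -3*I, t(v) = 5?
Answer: -14/9 ≈ -1.5556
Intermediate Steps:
j(G, I) = -I (j(G, I) = (-3*I)/3 = -I)
D = -7/9 (D = ((2 + 5)/(3 - 6))/3 = (7/(-3))/3 = (7*(-1/3))/3 = (1/3)*(-7/3) = -7/9 ≈ -0.77778)
(D - j(-5, 0))*2 = (-7/9 - (-1)*0)*2 = (-7/9 - 1*0)*2 = (-7/9 + 0)*2 = -7/9*2 = -14/9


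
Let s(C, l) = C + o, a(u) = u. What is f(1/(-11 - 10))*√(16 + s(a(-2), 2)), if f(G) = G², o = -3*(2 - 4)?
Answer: 2*√5/441 ≈ 0.010141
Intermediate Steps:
o = 6 (o = -3*(-2) = 6)
s(C, l) = 6 + C (s(C, l) = C + 6 = 6 + C)
f(1/(-11 - 10))*√(16 + s(a(-2), 2)) = (1/(-11 - 10))²*√(16 + (6 - 2)) = (1/(-21))²*√(16 + 4) = (-1/21)²*√20 = (2*√5)/441 = 2*√5/441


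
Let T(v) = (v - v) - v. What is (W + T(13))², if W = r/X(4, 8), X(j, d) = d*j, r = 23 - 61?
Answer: 51529/256 ≈ 201.29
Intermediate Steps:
r = -38
T(v) = -v (T(v) = 0 - v = -v)
W = -19/16 (W = -38/(8*4) = -38/32 = -38*1/32 = -19/16 ≈ -1.1875)
(W + T(13))² = (-19/16 - 1*13)² = (-19/16 - 13)² = (-227/16)² = 51529/256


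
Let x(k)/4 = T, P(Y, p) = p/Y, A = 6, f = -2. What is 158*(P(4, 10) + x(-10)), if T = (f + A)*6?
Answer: 15563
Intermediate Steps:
T = 24 (T = (-2 + 6)*6 = 4*6 = 24)
x(k) = 96 (x(k) = 4*24 = 96)
158*(P(4, 10) + x(-10)) = 158*(10/4 + 96) = 158*(10*(1/4) + 96) = 158*(5/2 + 96) = 158*(197/2) = 15563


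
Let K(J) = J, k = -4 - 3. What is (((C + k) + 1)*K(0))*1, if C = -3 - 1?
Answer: 0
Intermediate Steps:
k = -7
C = -4
(((C + k) + 1)*K(0))*1 = (((-4 - 7) + 1)*0)*1 = ((-11 + 1)*0)*1 = -10*0*1 = 0*1 = 0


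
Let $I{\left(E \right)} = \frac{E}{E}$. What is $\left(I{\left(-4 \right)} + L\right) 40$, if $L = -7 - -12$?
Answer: $240$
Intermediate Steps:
$I{\left(E \right)} = 1$
$L = 5$ ($L = -7 + 12 = 5$)
$\left(I{\left(-4 \right)} + L\right) 40 = \left(1 + 5\right) 40 = 6 \cdot 40 = 240$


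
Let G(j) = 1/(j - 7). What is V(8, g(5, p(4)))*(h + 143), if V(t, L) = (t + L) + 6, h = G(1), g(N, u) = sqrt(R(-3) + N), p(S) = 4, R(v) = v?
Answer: 5999/3 + 857*sqrt(2)/6 ≈ 2201.7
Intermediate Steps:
G(j) = 1/(-7 + j)
g(N, u) = sqrt(-3 + N)
h = -1/6 (h = 1/(-7 + 1) = 1/(-6) = -1/6 ≈ -0.16667)
V(t, L) = 6 + L + t (V(t, L) = (L + t) + 6 = 6 + L + t)
V(8, g(5, p(4)))*(h + 143) = (6 + sqrt(-3 + 5) + 8)*(-1/6 + 143) = (6 + sqrt(2) + 8)*(857/6) = (14 + sqrt(2))*(857/6) = 5999/3 + 857*sqrt(2)/6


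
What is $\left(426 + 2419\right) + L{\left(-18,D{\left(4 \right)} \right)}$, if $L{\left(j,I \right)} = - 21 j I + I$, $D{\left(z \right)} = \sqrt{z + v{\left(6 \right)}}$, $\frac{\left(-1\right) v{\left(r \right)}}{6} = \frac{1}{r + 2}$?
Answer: $2845 + \frac{379 \sqrt{13}}{2} \approx 3528.3$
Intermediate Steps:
$v{\left(r \right)} = - \frac{6}{2 + r}$ ($v{\left(r \right)} = - \frac{6}{r + 2} = - \frac{6}{2 + r}$)
$D{\left(z \right)} = \sqrt{- \frac{3}{4} + z}$ ($D{\left(z \right)} = \sqrt{z - \frac{6}{2 + 6}} = \sqrt{z - \frac{6}{8}} = \sqrt{z - \frac{3}{4}} = \sqrt{- \frac{3}{4} + z}$)
$L{\left(j,I \right)} = I - 21 I j$ ($L{\left(j,I \right)} = - 21 I j + I = I - 21 I j$)
$\left(426 + 2419\right) + L{\left(-18,D{\left(4 \right)} \right)} = \left(426 + 2419\right) + \frac{\sqrt{-3 + 4 \cdot 4}}{2} \left(1 - -378\right) = 2845 + \frac{\sqrt{-3 + 16}}{2} \left(1 + 378\right) = 2845 + \frac{\sqrt{13}}{2} \cdot 379 = 2845 + \frac{379 \sqrt{13}}{2}$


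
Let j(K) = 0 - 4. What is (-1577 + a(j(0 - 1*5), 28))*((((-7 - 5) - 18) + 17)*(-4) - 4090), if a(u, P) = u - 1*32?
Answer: 6513294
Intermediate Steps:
j(K) = -4
a(u, P) = -32 + u (a(u, P) = u - 32 = -32 + u)
(-1577 + a(j(0 - 1*5), 28))*((((-7 - 5) - 18) + 17)*(-4) - 4090) = (-1577 + (-32 - 4))*((((-7 - 5) - 18) + 17)*(-4) - 4090) = (-1577 - 36)*(((-12 - 18) + 17)*(-4) - 4090) = -1613*((-30 + 17)*(-4) - 4090) = -1613*(-13*(-4) - 4090) = -1613*(52 - 4090) = -1613*(-4038) = 6513294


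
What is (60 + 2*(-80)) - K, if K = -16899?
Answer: 16799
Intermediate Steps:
(60 + 2*(-80)) - K = (60 + 2*(-80)) - 1*(-16899) = (60 - 160) + 16899 = -100 + 16899 = 16799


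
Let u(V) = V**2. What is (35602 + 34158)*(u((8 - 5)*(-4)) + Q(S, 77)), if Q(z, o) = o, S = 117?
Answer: 15416960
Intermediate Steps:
(35602 + 34158)*(u((8 - 5)*(-4)) + Q(S, 77)) = (35602 + 34158)*(((8 - 5)*(-4))**2 + 77) = 69760*((3*(-4))**2 + 77) = 69760*((-12)**2 + 77) = 69760*(144 + 77) = 69760*221 = 15416960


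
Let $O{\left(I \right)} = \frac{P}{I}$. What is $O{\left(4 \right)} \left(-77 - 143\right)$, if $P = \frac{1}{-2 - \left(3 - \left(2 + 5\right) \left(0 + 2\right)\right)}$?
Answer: $- \frac{55}{9} \approx -6.1111$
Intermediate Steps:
$P = \frac{1}{9}$ ($P = \frac{1}{-2 + \left(7 \cdot 2 - 3\right)} = \frac{1}{-2 + \left(14 - 3\right)} = \frac{1}{-2 + 11} = \frac{1}{9} \approx 0.11111$)
$O{\left(I \right)} = \frac{1}{9 I}$
$O{\left(4 \right)} \left(-77 - 143\right) = \frac{1}{9 \cdot 4} \left(-77 - 143\right) = \frac{1}{9} \cdot \frac{1}{4} \left(-220\right) = \frac{1}{36} \left(-220\right) = - \frac{55}{9}$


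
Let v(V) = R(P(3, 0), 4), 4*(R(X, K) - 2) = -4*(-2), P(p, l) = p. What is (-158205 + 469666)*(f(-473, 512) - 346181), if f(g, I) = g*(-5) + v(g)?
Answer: -107084029332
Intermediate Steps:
R(X, K) = 4 (R(X, K) = 2 + (-4*(-2))/4 = 2 + (1/4)*8 = 2 + 2 = 4)
v(V) = 4
f(g, I) = 4 - 5*g (f(g, I) = g*(-5) + 4 = -5*g + 4 = 4 - 5*g)
(-158205 + 469666)*(f(-473, 512) - 346181) = (-158205 + 469666)*((4 - 5*(-473)) - 346181) = 311461*((4 + 2365) - 346181) = 311461*(2369 - 346181) = 311461*(-343812) = -107084029332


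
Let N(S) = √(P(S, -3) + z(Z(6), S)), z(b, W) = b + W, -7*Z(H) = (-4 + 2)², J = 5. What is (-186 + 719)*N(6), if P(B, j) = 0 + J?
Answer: 533*√511/7 ≈ 1721.2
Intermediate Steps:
P(B, j) = 5 (P(B, j) = 0 + 5 = 5)
Z(H) = -4/7 (Z(H) = -(-4 + 2)²/7 = -⅐*(-2)² = -⅐*4 = -4/7)
z(b, W) = W + b
N(S) = √(31/7 + S) (N(S) = √(5 + (S - 4/7)) = √(5 + (-4/7 + S)) = √(31/7 + S))
(-186 + 719)*N(6) = (-186 + 719)*(√(217 + 49*6)/7) = 533*(√(217 + 294)/7) = 533*(√511/7) = 533*√511/7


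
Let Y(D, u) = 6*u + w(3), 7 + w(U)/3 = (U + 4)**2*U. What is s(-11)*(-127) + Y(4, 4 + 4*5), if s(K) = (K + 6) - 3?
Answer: 1580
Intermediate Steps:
w(U) = -21 + 3*U*(4 + U)**2 (w(U) = -21 + 3*((U + 4)**2*U) = -21 + 3*((4 + U)**2*U) = -21 + 3*(U*(4 + U)**2) = -21 + 3*U*(4 + U)**2)
s(K) = 3 + K (s(K) = (6 + K) - 3 = 3 + K)
Y(D, u) = 420 + 6*u (Y(D, u) = 6*u + (-21 + 3*3*(4 + 3)**2) = 6*u + (-21 + 3*3*7**2) = 6*u + (-21 + 3*3*49) = 6*u + (-21 + 441) = 6*u + 420 = 420 + 6*u)
s(-11)*(-127) + Y(4, 4 + 4*5) = (3 - 11)*(-127) + (420 + 6*(4 + 4*5)) = -8*(-127) + (420 + 6*(4 + 20)) = 1016 + (420 + 6*24) = 1016 + (420 + 144) = 1016 + 564 = 1580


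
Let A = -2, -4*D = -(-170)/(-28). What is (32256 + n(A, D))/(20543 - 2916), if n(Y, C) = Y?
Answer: 32254/17627 ≈ 1.8298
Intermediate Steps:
D = 85/56 (D = -(-5)*(-34/(-28))/4 = -(-5)*(-34*(-1/28))/4 = -(-5)*17/(4*14) = -¼*(-85/14) = 85/56 ≈ 1.5179)
(32256 + n(A, D))/(20543 - 2916) = (32256 - 2)/(20543 - 2916) = 32254/17627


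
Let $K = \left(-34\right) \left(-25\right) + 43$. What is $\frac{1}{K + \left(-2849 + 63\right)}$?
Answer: $- \frac{1}{1893} \approx -0.00052826$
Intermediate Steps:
$K = 893$ ($K = 850 + 43 = 893$)
$\frac{1}{K + \left(-2849 + 63\right)} = \frac{1}{893 + \left(-2849 + 63\right)} = \frac{1}{893 - 2786} = \frac{1}{-1893} = - \frac{1}{1893}$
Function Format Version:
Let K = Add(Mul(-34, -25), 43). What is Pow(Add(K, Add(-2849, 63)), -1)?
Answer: Rational(-1, 1893) ≈ -0.00052826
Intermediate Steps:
K = 893 (K = Add(850, 43) = 893)
Pow(Add(K, Add(-2849, 63)), -1) = Pow(Add(893, Add(-2849, 63)), -1) = Pow(Add(893, -2786), -1) = Pow(-1893, -1) = Rational(-1, 1893)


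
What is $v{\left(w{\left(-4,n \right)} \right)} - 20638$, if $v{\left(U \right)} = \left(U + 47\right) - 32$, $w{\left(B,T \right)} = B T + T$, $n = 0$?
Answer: $-20623$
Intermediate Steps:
$w{\left(B,T \right)} = T + B T$
$v{\left(U \right)} = 15 + U$ ($v{\left(U \right)} = \left(47 + U\right) - 32 = 15 + U$)
$v{\left(w{\left(-4,n \right)} \right)} - 20638 = \left(15 + 0 \left(1 - 4\right)\right) - 20638 = \left(15 + 0 \left(-3\right)\right) - 20638 = \left(15 + 0\right) - 20638 = 15 - 20638 = -20623$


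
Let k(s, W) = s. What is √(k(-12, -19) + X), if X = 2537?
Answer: 5*√101 ≈ 50.249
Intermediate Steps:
√(k(-12, -19) + X) = √(-12 + 2537) = √2525 = 5*√101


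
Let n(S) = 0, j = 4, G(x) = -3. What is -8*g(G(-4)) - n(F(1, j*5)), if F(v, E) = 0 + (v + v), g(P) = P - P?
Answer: 0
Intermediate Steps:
g(P) = 0
F(v, E) = 2*v (F(v, E) = 0 + 2*v = 2*v)
-8*g(G(-4)) - n(F(1, j*5)) = -8*0 - 1*0 = 0 + 0 = 0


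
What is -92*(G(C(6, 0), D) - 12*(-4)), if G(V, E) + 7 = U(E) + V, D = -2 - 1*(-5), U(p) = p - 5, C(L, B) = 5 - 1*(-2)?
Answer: -4232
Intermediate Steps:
C(L, B) = 7 (C(L, B) = 5 + 2 = 7)
U(p) = -5 + p
D = 3 (D = -2 + 5 = 3)
G(V, E) = -12 + E + V (G(V, E) = -7 + ((-5 + E) + V) = -7 + (-5 + E + V) = -12 + E + V)
-92*(G(C(6, 0), D) - 12*(-4)) = -92*((-12 + 3 + 7) - 12*(-4)) = -92*(-2 + 48) = -92*46 = -4232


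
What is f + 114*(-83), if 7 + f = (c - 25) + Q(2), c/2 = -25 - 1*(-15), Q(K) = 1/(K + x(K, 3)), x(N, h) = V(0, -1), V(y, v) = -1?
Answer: -9513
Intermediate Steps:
x(N, h) = -1
Q(K) = 1/(-1 + K) (Q(K) = 1/(K - 1) = 1/(-1 + K))
c = -20 (c = 2*(-25 - 1*(-15)) = 2*(-25 + 15) = 2*(-10) = -20)
f = -51 (f = -7 + ((-20 - 25) + 1/(-1 + 2)) = -7 + (-45 + 1/1) = -7 + (-45 + 1) = -7 - 44 = -51)
f + 114*(-83) = -51 + 114*(-83) = -51 - 9462 = -9513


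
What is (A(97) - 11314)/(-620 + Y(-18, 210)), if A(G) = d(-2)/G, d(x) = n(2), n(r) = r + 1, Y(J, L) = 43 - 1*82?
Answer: 1097455/63923 ≈ 17.168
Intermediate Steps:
Y(J, L) = -39 (Y(J, L) = 43 - 82 = -39)
n(r) = 1 + r
d(x) = 3 (d(x) = 1 + 2 = 3)
A(G) = 3/G
(A(97) - 11314)/(-620 + Y(-18, 210)) = (3/97 - 11314)/(-620 - 39) = (3*(1/97) - 11314)/(-659) = (3/97 - 11314)*(-1/659) = -1097455/97*(-1/659) = 1097455/63923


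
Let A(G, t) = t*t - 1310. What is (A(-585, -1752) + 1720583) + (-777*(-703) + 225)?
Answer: 5335233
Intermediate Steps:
A(G, t) = -1310 + t² (A(G, t) = t² - 1310 = -1310 + t²)
(A(-585, -1752) + 1720583) + (-777*(-703) + 225) = ((-1310 + (-1752)²) + 1720583) + (-777*(-703) + 225) = ((-1310 + 3069504) + 1720583) + (546231 + 225) = (3068194 + 1720583) + 546456 = 4788777 + 546456 = 5335233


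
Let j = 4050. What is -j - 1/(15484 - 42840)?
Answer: -110791799/27356 ≈ -4050.0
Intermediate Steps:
-j - 1/(15484 - 42840) = -1*4050 - 1/(15484 - 42840) = -4050 - 1/(-27356) = -4050 - 1*(-1/27356) = -4050 + 1/27356 = -110791799/27356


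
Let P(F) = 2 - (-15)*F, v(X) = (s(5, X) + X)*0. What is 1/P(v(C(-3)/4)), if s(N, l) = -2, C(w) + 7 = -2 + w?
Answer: ½ ≈ 0.50000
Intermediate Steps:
C(w) = -9 + w (C(w) = -7 + (-2 + w) = -9 + w)
v(X) = 0 (v(X) = (-2 + X)*0 = 0)
P(F) = 2 + 15*F
1/P(v(C(-3)/4)) = 1/(2 + 15*0) = 1/(2 + 0) = 1/2 = ½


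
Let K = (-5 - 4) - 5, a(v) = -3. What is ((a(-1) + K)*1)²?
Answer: 289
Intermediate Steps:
K = -14 (K = -9 - 5 = -14)
((a(-1) + K)*1)² = ((-3 - 14)*1)² = (-17*1)² = (-17)² = 289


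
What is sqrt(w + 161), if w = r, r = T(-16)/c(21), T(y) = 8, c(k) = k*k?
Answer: sqrt(71009)/21 ≈ 12.689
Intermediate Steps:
c(k) = k**2
r = 8/441 (r = 8/(21**2) = 8/441 ≈ 0.018141)
w = 8/441 ≈ 0.018141
sqrt(w + 161) = sqrt(8/441 + 161) = sqrt(71009/441) = sqrt(71009)/21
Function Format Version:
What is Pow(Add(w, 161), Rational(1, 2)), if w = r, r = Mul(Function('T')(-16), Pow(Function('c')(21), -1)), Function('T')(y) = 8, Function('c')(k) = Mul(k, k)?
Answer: Mul(Rational(1, 21), Pow(71009, Rational(1, 2))) ≈ 12.689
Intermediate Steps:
Function('c')(k) = Pow(k, 2)
r = Rational(8, 441) (r = Mul(8, Pow(Pow(21, 2), -1)) = Mul(8, Pow(441, -1)) = Mul(8, Rational(1, 441)) = Rational(8, 441) ≈ 0.018141)
w = Rational(8, 441) ≈ 0.018141
Pow(Add(w, 161), Rational(1, 2)) = Pow(Add(Rational(8, 441), 161), Rational(1, 2)) = Pow(Rational(71009, 441), Rational(1, 2)) = Mul(Rational(1, 21), Pow(71009, Rational(1, 2)))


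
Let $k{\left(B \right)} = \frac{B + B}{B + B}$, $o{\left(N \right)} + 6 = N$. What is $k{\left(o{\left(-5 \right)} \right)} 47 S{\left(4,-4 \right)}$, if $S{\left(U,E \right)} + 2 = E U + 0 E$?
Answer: $-846$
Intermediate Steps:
$S{\left(U,E \right)} = -2 + E U$ ($S{\left(U,E \right)} = -2 + \left(E U + 0 E\right) = -2 + \left(E U + 0\right) = -2 + E U$)
$o{\left(N \right)} = -6 + N$
$k{\left(B \right)} = 1$ ($k{\left(B \right)} = \frac{2 B}{2 B} = 2 B \frac{1}{2 B} = 1$)
$k{\left(o{\left(-5 \right)} \right)} 47 S{\left(4,-4 \right)} = 1 \cdot 47 \left(-2 - 16\right) = 47 \left(-2 - 16\right) = 47 \left(-18\right) = -846$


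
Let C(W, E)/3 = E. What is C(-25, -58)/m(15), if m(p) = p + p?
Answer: -29/5 ≈ -5.8000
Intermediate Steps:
m(p) = 2*p
C(W, E) = 3*E
C(-25, -58)/m(15) = (3*(-58))/((2*15)) = -174/30 = -174*1/30 = -29/5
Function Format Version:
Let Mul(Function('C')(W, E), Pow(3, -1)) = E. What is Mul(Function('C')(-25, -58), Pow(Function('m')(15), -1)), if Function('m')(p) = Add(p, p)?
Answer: Rational(-29, 5) ≈ -5.8000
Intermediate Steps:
Function('m')(p) = Mul(2, p)
Function('C')(W, E) = Mul(3, E)
Mul(Function('C')(-25, -58), Pow(Function('m')(15), -1)) = Mul(Mul(3, -58), Pow(Mul(2, 15), -1)) = Mul(-174, Pow(30, -1)) = Mul(-174, Rational(1, 30)) = Rational(-29, 5)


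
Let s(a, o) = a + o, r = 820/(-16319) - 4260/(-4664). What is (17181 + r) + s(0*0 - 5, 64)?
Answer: 328058350575/19027954 ≈ 17241.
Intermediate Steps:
r = 16423615/19027954 (r = 820*(-1/16319) - 4260*(-1/4664) = -820/16319 + 1065/1166 = 16423615/19027954 ≈ 0.86313)
(17181 + r) + s(0*0 - 5, 64) = (17181 + 16423615/19027954) + ((0*0 - 5) + 64) = 326935701289/19027954 + ((0 - 5) + 64) = 326935701289/19027954 + (-5 + 64) = 326935701289/19027954 + 59 = 328058350575/19027954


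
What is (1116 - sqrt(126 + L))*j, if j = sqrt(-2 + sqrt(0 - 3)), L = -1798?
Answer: 2*sqrt(-2 + I*sqrt(3))*(558 - I*sqrt(418)) ≈ 696.46 + 1677.7*I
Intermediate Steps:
j = sqrt(-2 + I*sqrt(3)) (j = sqrt(-2 + sqrt(-3)) = sqrt(-2 + I*sqrt(3)) ≈ 0.56822 + 1.5241*I)
(1116 - sqrt(126 + L))*j = (1116 - sqrt(126 - 1798))*sqrt(-2 + I*sqrt(3)) = (1116 - sqrt(-1672))*sqrt(-2 + I*sqrt(3)) = (1116 - 2*I*sqrt(418))*sqrt(-2 + I*sqrt(3)) = sqrt(-2 + I*sqrt(3))*(1116 - 2*I*sqrt(418))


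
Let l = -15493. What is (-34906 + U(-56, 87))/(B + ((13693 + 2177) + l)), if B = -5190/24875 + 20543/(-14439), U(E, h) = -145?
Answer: -2517854410275/26964238318 ≈ -93.378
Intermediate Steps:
B = -117189107/71834025 (B = -5190*1/24875 + 20543*(-1/14439) = -1038/4975 - 20543/14439 = -117189107/71834025 ≈ -1.6314)
(-34906 + U(-56, 87))/(B + ((13693 + 2177) + l)) = (-34906 - 145)/(-117189107/71834025 + ((13693 + 2177) - 15493)) = -35051/(-117189107/71834025 + (15870 - 15493)) = -35051/(-117189107/71834025 + 377) = -35051/26964238318/71834025 = -35051*71834025/26964238318 = -2517854410275/26964238318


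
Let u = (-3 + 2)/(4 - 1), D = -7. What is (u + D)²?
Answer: 484/9 ≈ 53.778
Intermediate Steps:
u = -⅓ (u = -1/3 = -1*⅓ = -⅓ ≈ -0.33333)
(u + D)² = (-⅓ - 7)² = (-22/3)² = 484/9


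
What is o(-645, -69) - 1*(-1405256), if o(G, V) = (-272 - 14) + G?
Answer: 1404325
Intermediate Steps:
o(G, V) = -286 + G
o(-645, -69) - 1*(-1405256) = (-286 - 645) - 1*(-1405256) = -931 + 1405256 = 1404325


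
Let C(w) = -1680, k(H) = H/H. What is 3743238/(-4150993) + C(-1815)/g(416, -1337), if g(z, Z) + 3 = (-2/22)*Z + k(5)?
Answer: -16326541722/1091711159 ≈ -14.955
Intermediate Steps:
k(H) = 1
g(z, Z) = -2 - Z/11 (g(z, Z) = -3 + ((-2/22)*Z + 1) = -3 + ((-2*1/22)*Z + 1) = -3 + (-Z/11 + 1) = -3 + (1 - Z/11) = -2 - Z/11)
3743238/(-4150993) + C(-1815)/g(416, -1337) = 3743238/(-4150993) - 1680/(-2 - 1/11*(-1337)) = 3743238*(-1/4150993) - 1680/(-2 + 1337/11) = -3743238/4150993 - 1680/1315/11 = -3743238/4150993 - 1680*11/1315 = -3743238/4150993 - 3696/263 = -16326541722/1091711159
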